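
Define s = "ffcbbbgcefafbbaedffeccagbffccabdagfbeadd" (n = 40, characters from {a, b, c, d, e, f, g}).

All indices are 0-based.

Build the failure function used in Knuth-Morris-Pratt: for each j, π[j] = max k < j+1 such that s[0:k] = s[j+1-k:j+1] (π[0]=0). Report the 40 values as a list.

[0, 1, 0, 0, 0, 0, 0, 0, 0, 1, 0, 1, 0, 0, 0, 0, 0, 1, 2, 0, 0, 0, 0, 0, 0, 1, 2, 3, 0, 0, 0, 0, 0, 0, 1, 0, 0, 0, 0, 0]

π[0] = 0
j=1 s[j]='f': π[1]=1 (border 'f')
j=2 s[j]='c': k: 1→0; π[2]=0 (border '')
j=3 s[j]='b': π[3]=0 (border '')
j=4 s[j]='b': π[4]=0 (border '')
j=5 s[j]='b': π[5]=0 (border '')
j=6 s[j]='g': π[6]=0 (border '')
j=7 s[j]='c': π[7]=0 (border '')
j=8 s[j]='e': π[8]=0 (border '')
j=9 s[j]='f': π[9]=1 (border 'f')
j=10 s[j]='a': k: 1→0; π[10]=0 (border '')
j=11 s[j]='f': π[11]=1 (border 'f')
j=12 s[j]='b': k: 1→0; π[12]=0 (border '')
j=13 s[j]='b': π[13]=0 (border '')
j=14 s[j]='a': π[14]=0 (border '')
j=15 s[j]='e': π[15]=0 (border '')
j=16 s[j]='d': π[16]=0 (border '')
j=17 s[j]='f': π[17]=1 (border 'f')
j=18 s[j]='f': π[18]=2 (border 'ff')
j=19 s[j]='e': k: 2→1→0; π[19]=0 (border '')
j=20 s[j]='c': π[20]=0 (border '')
j=21 s[j]='c': π[21]=0 (border '')
j=22 s[j]='a': π[22]=0 (border '')
j=23 s[j]='g': π[23]=0 (border '')
j=24 s[j]='b': π[24]=0 (border '')
j=25 s[j]='f': π[25]=1 (border 'f')
j=26 s[j]='f': π[26]=2 (border 'ff')
j=27 s[j]='c': π[27]=3 (border 'ffc')
j=28 s[j]='c': k: 3→0; π[28]=0 (border '')
j=29 s[j]='a': π[29]=0 (border '')
j=30 s[j]='b': π[30]=0 (border '')
j=31 s[j]='d': π[31]=0 (border '')
j=32 s[j]='a': π[32]=0 (border '')
j=33 s[j]='g': π[33]=0 (border '')
j=34 s[j]='f': π[34]=1 (border 'f')
j=35 s[j]='b': k: 1→0; π[35]=0 (border '')
j=36 s[j]='e': π[36]=0 (border '')
j=37 s[j]='a': π[37]=0 (border '')
j=38 s[j]='d': π[38]=0 (border '')
j=39 s[j]='d': π[39]=0 (border '')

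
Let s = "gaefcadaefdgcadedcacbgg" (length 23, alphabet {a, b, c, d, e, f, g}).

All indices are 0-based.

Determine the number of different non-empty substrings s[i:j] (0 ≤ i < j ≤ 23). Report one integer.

253

rank | idx | suffix
   0 |  18 | acbgg
   1 |   5 | adaefdgcadedcacbgg
   2 |  13 | adedcacbgg
   3 |   1 | aefcadaefdgcadedcacbgg
   4 |   7 | aefdgcadedcacbgg
   5 |  20 | bgg
   6 |  17 | cacbgg
   7 |   4 | cadaefdgcadedcacbgg
   8 |  12 | cadedcacbgg
   9 |  19 | cbgg
  10 |   6 | daefdgcadedcacbgg
  11 |  16 | dcacbgg
  12 |  14 | dedcacbgg
  13 |  10 | dgcadedcacbgg
  14 |  15 | edcacbgg
  15 |   2 | efcadaefdgcadedcacbgg
  16 |   8 | efdgcadedcacbgg
  17 |   3 | fcadaefdgcadedcacbgg
  18 |   9 | fdgcadedcacbgg
  19 |  22 | g
  20 |   0 | gaefcadaefdgcadedcacbgg
  21 |  11 | gcadedcacbgg
  22 |  21 | gg

SA = [18, 5, 13, 1, 7, 20, 17, 4, 12, 19, 6, 16, 14, 10, 15, 2, 8, 3, 9, 22, 0, 11, 21]
i: (SA[i-1],SA[i]) lcp shared
  1: (18,5) 1 'a'
  2: (5,13) 2 'ad'
  3: (13,1) 1 'a'
  4: (1,7) 3 'aef'
  5: (7,20) 0 ''
  6: (20,17) 0 ''
  7: (17,4) 2 'ca'
  8: (4,12) 3 'cad'
  9: (12,19) 1 'c'
  10: (19,6) 0 ''
  11: (6,16) 1 'd'
  12: (16,14) 1 'd'
  13: (14,10) 1 'd'
  14: (10,15) 0 ''
  15: (15,2) 1 'e'
  16: (2,8) 2 'ef'
  17: (8,3) 0 ''
  18: (3,9) 1 'f'
  19: (9,22) 0 ''
  20: (22,0) 1 'g'
  21: (0,11) 1 'g'
  22: (11,21) 1 'g'

n(n+1)/2 = 23·24/2 = 276
Σ LCP = 0 + 1 + 2 + 1 + 3 + 0 + 0 + 2 + 3 + 1 + 0 + 1 + 1 + 1 + 0 + 1 + 2 + 0 + 1 + 0 + 1 + 1 + 1 = 23
distinct = 276 − 23 = 253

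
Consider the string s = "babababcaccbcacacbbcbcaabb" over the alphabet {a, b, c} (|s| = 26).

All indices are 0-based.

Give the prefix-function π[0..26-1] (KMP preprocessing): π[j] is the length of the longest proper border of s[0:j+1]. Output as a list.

π[0] = 0
j=1 s[j]='a': π[1]=0 (border '')
j=2 s[j]='b': π[2]=1 (border 'b')
j=3 s[j]='a': π[3]=2 (border 'ba')
j=4 s[j]='b': π[4]=3 (border 'bab')
j=5 s[j]='a': π[5]=4 (border 'baba')
j=6 s[j]='b': π[6]=5 (border 'babab')
j=7 s[j]='c': k: 5→3→1→0; π[7]=0 (border '')
j=8 s[j]='a': π[8]=0 (border '')
j=9 s[j]='c': π[9]=0 (border '')
j=10 s[j]='c': π[10]=0 (border '')
j=11 s[j]='b': π[11]=1 (border 'b')
j=12 s[j]='c': k: 1→0; π[12]=0 (border '')
j=13 s[j]='a': π[13]=0 (border '')
j=14 s[j]='c': π[14]=0 (border '')
j=15 s[j]='a': π[15]=0 (border '')
j=16 s[j]='c': π[16]=0 (border '')
j=17 s[j]='b': π[17]=1 (border 'b')
j=18 s[j]='b': k: 1→0; π[18]=1 (border 'b')
j=19 s[j]='c': k: 1→0; π[19]=0 (border '')
j=20 s[j]='b': π[20]=1 (border 'b')
j=21 s[j]='c': k: 1→0; π[21]=0 (border '')
j=22 s[j]='a': π[22]=0 (border '')
j=23 s[j]='a': π[23]=0 (border '')
j=24 s[j]='b': π[24]=1 (border 'b')
j=25 s[j]='b': k: 1→0; π[25]=1 (border 'b')

[0, 0, 1, 2, 3, 4, 5, 0, 0, 0, 0, 1, 0, 0, 0, 0, 0, 1, 1, 0, 1, 0, 0, 0, 1, 1]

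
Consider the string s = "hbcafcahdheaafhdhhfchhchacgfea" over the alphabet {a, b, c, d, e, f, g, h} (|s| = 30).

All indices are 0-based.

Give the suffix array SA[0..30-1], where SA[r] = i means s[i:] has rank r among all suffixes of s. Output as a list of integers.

rank | idx | suffix
   0 |  29 | a
   1 |  11 | aafhdhhfchhchacgfea
   2 |  24 | acgfea
   3 |   3 | afcahdheaafhdhhfchhchacgfea
   4 |  12 | afhdhhfchhchacgfea
   5 |   6 | ahdheaafhdhhfchhchacgfea
   6 |   1 | bcafcahdheaafhdhhfchhchacgfea
   7 |   2 | cafcahdheaafhdhhfchhchacgfea
   8 |   5 | cahdheaafhdhhfchhchacgfea
   9 |  25 | cgfea
  10 |  22 | chacgfea
  11 |  19 | chhchacgfea
  12 |   8 | dheaafhdhhfchhchacgfea
  13 |  15 | dhhfchhchacgfea
  14 |  28 | ea
  15 |  10 | eaafhdhhfchhchacgfea
  16 |   4 | fcahdheaafhdhhfchhchacgfea
  17 |  18 | fchhchacgfea
  18 |  27 | fea
  19 |  13 | fhdhhfchhchacgfea
  20 |  26 | gfea
  21 |  23 | hacgfea
  22 |   0 | hbcafcahdheaafhdhhfchhchacgfea
  23 |  21 | hchacgfea
  24 |   7 | hdheaafhdhhfchhchacgfea
  25 |  14 | hdhhfchhchacgfea
  26 |   9 | heaafhdhhfchhchacgfea
  27 |  17 | hfchhchacgfea
  28 |  20 | hhchacgfea
  29 |  16 | hhfchhchacgfea

[29, 11, 24, 3, 12, 6, 1, 2, 5, 25, 22, 19, 8, 15, 28, 10, 4, 18, 27, 13, 26, 23, 0, 21, 7, 14, 9, 17, 20, 16]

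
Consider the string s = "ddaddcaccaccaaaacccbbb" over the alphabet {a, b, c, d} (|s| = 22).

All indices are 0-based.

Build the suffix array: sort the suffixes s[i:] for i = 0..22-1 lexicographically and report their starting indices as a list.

rank | idx | suffix
   0 |  12 | aaaacccbbb
   1 |  13 | aaacccbbb
   2 |  14 | aacccbbb
   3 |   9 | accaaaacccbbb
   4 |   6 | accaccaaaacccbbb
   5 |  15 | acccbbb
   6 |   2 | addcaccaccaaaacccbbb
   7 |  21 | b
   8 |  20 | bb
   9 |  19 | bbb
  10 |  11 | caaaacccbbb
  11 |   8 | caccaaaacccbbb
  12 |   5 | caccaccaaaacccbbb
  13 |  18 | cbbb
  14 |  10 | ccaaaacccbbb
  15 |   7 | ccaccaaaacccbbb
  16 |  17 | ccbbb
  17 |  16 | cccbbb
  18 |   1 | daddcaccaccaaaacccbbb
  19 |   4 | dcaccaccaaaacccbbb
  20 |   0 | ddaddcaccaccaaaacccbbb
  21 |   3 | ddcaccaccaaaacccbbb

[12, 13, 14, 9, 6, 15, 2, 21, 20, 19, 11, 8, 5, 18, 10, 7, 17, 16, 1, 4, 0, 3]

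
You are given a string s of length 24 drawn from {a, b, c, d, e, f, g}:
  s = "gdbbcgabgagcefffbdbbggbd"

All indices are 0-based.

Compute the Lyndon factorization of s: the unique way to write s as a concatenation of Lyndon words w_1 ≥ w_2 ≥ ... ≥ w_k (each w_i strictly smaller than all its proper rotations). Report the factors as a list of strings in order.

emit factor 1: 'g' (i=0, period=1)
emit factor 2: 'd' (i=1, period=1)
emit factor 3: 'bbcg' (i=2, period=4)
emit factor 4: 'abgagcefffbdbbggbd' (i=6, period=18)

["g", "d", "bbcg", "abgagcefffbdbbggbd"]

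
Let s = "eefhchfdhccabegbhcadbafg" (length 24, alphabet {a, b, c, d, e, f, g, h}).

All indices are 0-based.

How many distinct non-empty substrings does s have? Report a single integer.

281

rank→(start, suffix):
  0 → (11, 'abegbhcadbafg')
  1 → (18, 'adbafg')
  2 → (21, 'afg')
  3 → (20, 'bafg')
  4 → (12, 'begbhcadbafg')
  5 → (15, 'bhcadbafg')
  6 → (10, 'cabegbhcadbafg')
  7 → (17, 'cadbafg')
  8 → (9, 'ccabegbhcadbafg')
  9 → (4, 'chfdhccabegbhcadbafg')
  10 → (19, 'dbafg')
  11 → (7, 'dhccabegbhcadbafg')
  12 → (0, 'eefhchfdhccabegbhcadbafg')
  13 → (1, 'efhchfdhccabegbhcadbafg')
  14 → (13, 'egbhcadbafg')
  15 → (6, 'fdhccabegbhcadbafg')
  16 → (22, 'fg')
  17 → (2, 'fhchfdhccabegbhcadbafg')
  18 → (23, 'g')
  19 → (14, 'gbhcadbafg')
  20 → (16, 'hcadbafg')
  21 → (8, 'hccabegbhcadbafg')
  22 → (3, 'hchfdhccabegbhcadbafg')
  23 → (5, 'hfdhccabegbhcadbafg')

SA = [11, 18, 21, 20, 12, 15, 10, 17, 9, 4, 19, 7, 0, 1, 13, 6, 22, 2, 23, 14, 16, 8, 3, 5]
rank  pair      lcp
   1  s[11:],s[18:]  1  'a'
   2  s[18:],s[21:]  1  'a'
   3  s[21:],s[20:]  0  ''
   4  s[20:],s[12:]  1  'b'
   5  s[12:],s[15:]  1  'b'
   6  s[15:],s[10:]  0  ''
   7  s[10:],s[17:]  2  'ca'
   8  s[17:],s[9:]  1  'c'
   9  s[9:],s[4:]  1  'c'
  10  s[4:],s[19:]  0  ''
  11  s[19:],s[7:]  1  'd'
  12  s[7:],s[0:]  0  ''
  13  s[0:],s[1:]  1  'e'
  14  s[1:],s[13:]  1  'e'
  15  s[13:],s[6:]  0  ''
  16  s[6:],s[22:]  1  'f'
  17  s[22:],s[2:]  1  'f'
  18  s[2:],s[23:]  0  ''
  19  s[23:],s[14:]  1  'g'
  20  s[14:],s[16:]  0  ''
  21  s[16:],s[8:]  2  'hc'
  22  s[8:],s[3:]  2  'hc'
  23  s[3:],s[5:]  1  'h'

n(n+1)/2 = 24·25/2 = 300
Σ LCP = 0 + 1 + 1 + 0 + 1 + 1 + 0 + 2 + 1 + 1 + 0 + 1 + 0 + 1 + 1 + 0 + 1 + 1 + 0 + 1 + 0 + 2 + 2 + 1 = 19
distinct = 300 − 19 = 281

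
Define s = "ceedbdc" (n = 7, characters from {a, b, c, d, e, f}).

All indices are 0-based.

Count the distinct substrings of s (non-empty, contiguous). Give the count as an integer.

rank | idx | suffix
   0 |   4 | bdc
   1 |   6 | c
   2 |   0 | ceedbdc
   3 |   3 | dbdc
   4 |   5 | dc
   5 |   2 | edbdc
   6 |   1 | eedbdc

SA = [4, 6, 0, 3, 5, 2, 1]
[i] adj suffixes → lcp
  [1] 4/6 → 0 ('')
  [2] 6/0 → 1 ('c')
  [3] 0/3 → 0 ('')
  [4] 3/5 → 1 ('d')
  [5] 5/2 → 0 ('')
  [6] 2/1 → 1 ('e')

n(n+1)/2 = 7·8/2 = 28
Σ LCP = 0 + 0 + 1 + 0 + 1 + 0 + 1 = 3
distinct = 28 − 3 = 25

25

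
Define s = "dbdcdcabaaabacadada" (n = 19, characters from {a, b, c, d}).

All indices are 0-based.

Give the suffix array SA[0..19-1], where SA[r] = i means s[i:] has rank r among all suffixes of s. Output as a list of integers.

[18, 8, 9, 6, 10, 12, 16, 14, 7, 11, 1, 5, 13, 3, 17, 15, 0, 4, 2]

sorted suffixes:
  #0 SA[0]=18  'a'
  #1 SA[1]=8  'aaabacadada'
  #2 SA[2]=9  'aabacadada'
  #3 SA[3]=6  'abaaabacadada'
  #4 SA[4]=10  'abacadada'
  #5 SA[5]=12  'acadada'
  #6 SA[6]=16  'ada'
  #7 SA[7]=14  'adada'
  #8 SA[8]=7  'baaabacadada'
  #9 SA[9]=11  'bacadada'
  #10 SA[10]=1  'bdcdcabaaabacadada'
  #11 SA[11]=5  'cabaaabacadada'
  #12 SA[12]=13  'cadada'
  #13 SA[13]=3  'cdcabaaabacadada'
  #14 SA[14]=17  'da'
  #15 SA[15]=15  'dada'
  #16 SA[16]=0  'dbdcdcabaaabacadada'
  #17 SA[17]=4  'dcabaaabacadada'
  #18 SA[18]=2  'dcdcabaaabacadada'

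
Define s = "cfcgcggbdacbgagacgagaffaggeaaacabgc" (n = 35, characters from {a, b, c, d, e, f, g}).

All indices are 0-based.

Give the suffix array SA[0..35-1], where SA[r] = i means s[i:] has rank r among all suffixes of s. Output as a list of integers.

[27, 28, 31, 29, 9, 15, 20, 13, 18, 23, 7, 11, 32, 34, 30, 10, 0, 16, 2, 4, 8, 26, 22, 1, 21, 14, 19, 12, 17, 6, 33, 3, 25, 5, 24]

sorted suffixes:
  #0 SA[0]=27  'aaacabgc'
  #1 SA[1]=28  'aacabgc'
  #2 SA[2]=31  'abgc'
  #3 SA[3]=29  'acabgc'
  #4 SA[4]=9  'acbgagacgagaffaggeaaacabgc'
  #5 SA[5]=15  'acgagaffaggeaaacabgc'
  #6 SA[6]=20  'affaggeaaacabgc'
  #7 SA[7]=13  'agacgagaffaggeaaacabgc'
  #8 SA[8]=18  'agaffaggeaaacabgc'
  #9 SA[9]=23  'aggeaaacabgc'
  #10 SA[10]=7  'bdacbgagacgagaffaggeaaacabgc'
  #11 SA[11]=11  'bgagacgagaffaggeaaacabgc'
  #12 SA[12]=32  'bgc'
  #13 SA[13]=34  'c'
  #14 SA[14]=30  'cabgc'
  #15 SA[15]=10  'cbgagacgagaffaggeaaacabgc'
  #16 SA[16]=0  'cfcgcggbdacbgagacgagaffaggeaaacabgc'
  #17 SA[17]=16  'cgagaffaggeaaacabgc'
  #18 SA[18]=2  'cgcggbdacbgagacgagaffaggeaaacabgc'
  #19 SA[19]=4  'cggbdacbgagacgagaffaggeaaacabgc'
  #20 SA[20]=8  'dacbgagacgagaffaggeaaacabgc'
  #21 SA[21]=26  'eaaacabgc'
  #22 SA[22]=22  'faggeaaacabgc'
  #23 SA[23]=1  'fcgcggbdacbgagacgagaffaggeaaacabgc'
  #24 SA[24]=21  'ffaggeaaacabgc'
  #25 SA[25]=14  'gacgagaffaggeaaacabgc'
  #26 SA[26]=19  'gaffaggeaaacabgc'
  #27 SA[27]=12  'gagacgagaffaggeaaacabgc'
  #28 SA[28]=17  'gagaffaggeaaacabgc'
  #29 SA[29]=6  'gbdacbgagacgagaffaggeaaacabgc'
  #30 SA[30]=33  'gc'
  #31 SA[31]=3  'gcggbdacbgagacgagaffaggeaaacabgc'
  #32 SA[32]=25  'geaaacabgc'
  #33 SA[33]=5  'ggbdacbgagacgagaffaggeaaacabgc'
  #34 SA[34]=24  'ggeaaacabgc'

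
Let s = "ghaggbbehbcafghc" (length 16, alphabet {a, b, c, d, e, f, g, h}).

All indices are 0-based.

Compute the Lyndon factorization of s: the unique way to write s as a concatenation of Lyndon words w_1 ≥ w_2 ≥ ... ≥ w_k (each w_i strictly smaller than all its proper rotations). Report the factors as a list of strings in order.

["gh", "aggbbehbc", "afghc"]

emit factor 1: 'gh' (i=0, period=2)
emit factor 2: 'aggbbehbc' (i=2, period=9)
emit factor 3: 'afghc' (i=11, period=5)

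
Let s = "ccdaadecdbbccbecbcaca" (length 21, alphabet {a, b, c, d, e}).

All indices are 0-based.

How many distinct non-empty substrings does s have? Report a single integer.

209

rank→(start, suffix):
  0 → (20, 'a')
  1 → (3, 'aadecdbbccbecbcaca')
  2 → (18, 'aca')
  3 → (4, 'adecdbbccbecbcaca')
  4 → (9, 'bbccbecbcaca')
  5 → (16, 'bcaca')
  6 → (10, 'bccbecbcaca')
  7 → (13, 'becbcaca')
  8 → (19, 'ca')
  9 → (17, 'caca')
  10 → (15, 'cbcaca')
  11 → (12, 'cbecbcaca')
  12 → (11, 'ccbecbcaca')
  13 → (0, 'ccdaadecdbbccbecbcaca')
  14 → (1, 'cdaadecdbbccbecbcaca')
  15 → (7, 'cdbbccbecbcaca')
  16 → (2, 'daadecdbbccbecbcaca')
  17 → (8, 'dbbccbecbcaca')
  18 → (5, 'decdbbccbecbcaca')
  19 → (14, 'ecbcaca')
  20 → (6, 'ecdbbccbecbcaca')

SA = [20, 3, 18, 4, 9, 16, 10, 13, 19, 17, 15, 12, 11, 0, 1, 7, 2, 8, 5, 14, 6]
i: (SA[i-1],SA[i]) lcp shared
  1: (20,3) 1 'a'
  2: (3,18) 1 'a'
  3: (18,4) 1 'a'
  4: (4,9) 0 ''
  5: (9,16) 1 'b'
  6: (16,10) 2 'bc'
  7: (10,13) 1 'b'
  8: (13,19) 0 ''
  9: (19,17) 2 'ca'
  10: (17,15) 1 'c'
  11: (15,12) 2 'cb'
  12: (12,11) 1 'c'
  13: (11,0) 2 'cc'
  14: (0,1) 1 'c'
  15: (1,7) 2 'cd'
  16: (7,2) 0 ''
  17: (2,8) 1 'd'
  18: (8,5) 1 'd'
  19: (5,14) 0 ''
  20: (14,6) 2 'ec'

n(n+1)/2 = 21·22/2 = 231
Σ LCP = 0 + 1 + 1 + 1 + 0 + 1 + 2 + 1 + 0 + 2 + 1 + 2 + 1 + 2 + 1 + 2 + 0 + 1 + 1 + 0 + 2 = 22
distinct = 231 − 22 = 209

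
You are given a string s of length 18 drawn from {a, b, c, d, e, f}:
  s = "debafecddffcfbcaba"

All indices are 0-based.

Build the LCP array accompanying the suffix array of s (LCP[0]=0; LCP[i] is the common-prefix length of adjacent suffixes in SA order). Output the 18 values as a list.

[0, 1, 1, 0, 2, 1, 0, 1, 1, 0, 1, 1, 0, 1, 0, 1, 1, 1]

sorted suffixes:
  #0 SA[0]=17  'a'
  #1 SA[1]=15  'aba'
  #2 SA[2]=3  'afecddffcfbcaba'
  #3 SA[3]=16  'ba'
  #4 SA[4]=2  'bafecddffcfbcaba'
  #5 SA[5]=13  'bcaba'
  #6 SA[6]=14  'caba'
  #7 SA[7]=6  'cddffcfbcaba'
  #8 SA[8]=11  'cfbcaba'
  #9 SA[9]=7  'ddffcfbcaba'
  #10 SA[10]=0  'debafecddffcfbcaba'
  #11 SA[11]=8  'dffcfbcaba'
  #12 SA[12]=1  'ebafecddffcfbcaba'
  #13 SA[13]=5  'ecddffcfbcaba'
  #14 SA[14]=12  'fbcaba'
  #15 SA[15]=10  'fcfbcaba'
  #16 SA[16]=4  'fecddffcfbcaba'
  #17 SA[17]=9  'ffcfbcaba'

SA = [17, 15, 3, 16, 2, 13, 14, 6, 11, 7, 0, 8, 1, 5, 12, 10, 4, 9]
[i] adj suffixes → lcp
  [1] 17/15 → 1 ('a')
  [2] 15/3 → 1 ('a')
  [3] 3/16 → 0 ('')
  [4] 16/2 → 2 ('ba')
  [5] 2/13 → 1 ('b')
  [6] 13/14 → 0 ('')
  [7] 14/6 → 1 ('c')
  [8] 6/11 → 1 ('c')
  [9] 11/7 → 0 ('')
  [10] 7/0 → 1 ('d')
  [11] 0/8 → 1 ('d')
  [12] 8/1 → 0 ('')
  [13] 1/5 → 1 ('e')
  [14] 5/12 → 0 ('')
  [15] 12/10 → 1 ('f')
  [16] 10/4 → 1 ('f')
  [17] 4/9 → 1 ('f')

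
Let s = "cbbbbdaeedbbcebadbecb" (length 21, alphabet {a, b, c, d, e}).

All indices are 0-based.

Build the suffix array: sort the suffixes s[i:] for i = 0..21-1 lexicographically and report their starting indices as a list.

rank→(start, suffix):
  0 → (15, 'adbecb')
  1 → (6, 'aeedbbcebadbecb')
  2 → (20, 'b')
  3 → (14, 'badbecb')
  4 → (1, 'bbbbdaeedbbcebadbecb')
  5 → (2, 'bbbdaeedbbcebadbecb')
  6 → (10, 'bbcebadbecb')
  7 → (3, 'bbdaeedbbcebadbecb')
  8 → (11, 'bcebadbecb')
  9 → (4, 'bdaeedbbcebadbecb')
  10 → (17, 'becb')
  11 → (19, 'cb')
  12 → (0, 'cbbbbdaeedbbcebadbecb')
  13 → (12, 'cebadbecb')
  14 → (5, 'daeedbbcebadbecb')
  15 → (9, 'dbbcebadbecb')
  16 → (16, 'dbecb')
  17 → (13, 'ebadbecb')
  18 → (18, 'ecb')
  19 → (8, 'edbbcebadbecb')
  20 → (7, 'eedbbcebadbecb')

[15, 6, 20, 14, 1, 2, 10, 3, 11, 4, 17, 19, 0, 12, 5, 9, 16, 13, 18, 8, 7]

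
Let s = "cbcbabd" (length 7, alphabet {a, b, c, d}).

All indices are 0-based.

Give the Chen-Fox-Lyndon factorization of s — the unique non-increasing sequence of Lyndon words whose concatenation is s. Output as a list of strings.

emit factor 1: 'c' (i=0, period=1)
emit factor 2: 'bc' (i=1, period=2)
emit factor 3: 'b' (i=3, period=1)
emit factor 4: 'abd' (i=4, period=3)

["c", "bc", "b", "abd"]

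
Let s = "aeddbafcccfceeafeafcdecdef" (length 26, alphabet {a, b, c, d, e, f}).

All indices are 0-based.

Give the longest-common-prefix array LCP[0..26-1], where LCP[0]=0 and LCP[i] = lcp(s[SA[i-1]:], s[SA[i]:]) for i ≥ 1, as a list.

rank→(start, suffix):
  0 → (0, 'aeddbafcccfceeafeafcdecdef')
  1 → (5, 'afcccfceeafeafcdecdef')
  2 → (17, 'afcdecdef')
  3 → (14, 'afeafcdecdef')
  4 → (4, 'bafcccfceeafeafcdecdef')
  5 → (7, 'cccfceeafeafcdecdef')
  6 → (8, 'ccfceeafeafcdecdef')
  7 → (19, 'cdecdef')
  8 → (22, 'cdef')
  9 → (11, 'ceeafeafcdecdef')
  10 → (9, 'cfceeafeafcdecdef')
  11 → (3, 'dbafcccfceeafeafcdecdef')
  12 → (2, 'ddbafcccfceeafeafcdecdef')
  13 → (20, 'decdef')
  14 → (23, 'def')
  15 → (16, 'eafcdecdef')
  16 → (13, 'eafeafcdecdef')
  17 → (21, 'ecdef')
  18 → (1, 'eddbafcccfceeafeafcdecdef')
  19 → (12, 'eeafeafcdecdef')
  20 → (24, 'ef')
  21 → (25, 'f')
  22 → (6, 'fcccfceeafeafcdecdef')
  23 → (18, 'fcdecdef')
  24 → (10, 'fceeafeafcdecdef')
  25 → (15, 'feafcdecdef')

SA = [0, 5, 17, 14, 4, 7, 8, 19, 22, 11, 9, 3, 2, 20, 23, 16, 13, 21, 1, 12, 24, 25, 6, 18, 10, 15]
rank  pair      lcp
   1  s[0:],s[5:]  1  'a'
   2  s[5:],s[17:]  3  'afc'
   3  s[17:],s[14:]  2  'af'
   4  s[14:],s[4:]  0  ''
   5  s[4:],s[7:]  0  ''
   6  s[7:],s[8:]  2  'cc'
   7  s[8:],s[19:]  1  'c'
   8  s[19:],s[22:]  3  'cde'
   9  s[22:],s[11:]  1  'c'
  10  s[11:],s[9:]  1  'c'
  11  s[9:],s[3:]  0  ''
  12  s[3:],s[2:]  1  'd'
  13  s[2:],s[20:]  1  'd'
  14  s[20:],s[23:]  2  'de'
  15  s[23:],s[16:]  0  ''
  16  s[16:],s[13:]  3  'eaf'
  17  s[13:],s[21:]  1  'e'
  18  s[21:],s[1:]  1  'e'
  19  s[1:],s[12:]  1  'e'
  20  s[12:],s[24:]  1  'e'
  21  s[24:],s[25:]  0  ''
  22  s[25:],s[6:]  1  'f'
  23  s[6:],s[18:]  2  'fc'
  24  s[18:],s[10:]  2  'fc'
  25  s[10:],s[15:]  1  'f'

[0, 1, 3, 2, 0, 0, 2, 1, 3, 1, 1, 0, 1, 1, 2, 0, 3, 1, 1, 1, 1, 0, 1, 2, 2, 1]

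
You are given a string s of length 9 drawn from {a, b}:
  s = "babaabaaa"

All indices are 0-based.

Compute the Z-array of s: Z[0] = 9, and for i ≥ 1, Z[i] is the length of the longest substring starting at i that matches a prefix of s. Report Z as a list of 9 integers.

Z[0]=9
i=1: fresh scan; Z[1]=0
i=2: fresh scan; Z[2]=2 scan→box=[2,4)
i=3: min(r-i=1, Z[1]=0)=0; Z[3]=0
i=4: fresh scan; Z[4]=0
i=5: fresh scan; Z[5]=2 scan→box=[5,7)
i=6: min(r-i=1, Z[1]=0)=0; Z[6]=0
i=7: fresh scan; Z[7]=0
i=8: fresh scan; Z[8]=0

[9, 0, 2, 0, 0, 2, 0, 0, 0]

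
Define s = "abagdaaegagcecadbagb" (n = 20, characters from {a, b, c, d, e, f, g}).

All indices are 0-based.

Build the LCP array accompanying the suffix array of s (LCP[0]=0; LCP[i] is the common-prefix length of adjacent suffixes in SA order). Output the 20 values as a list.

[0, 1, 1, 1, 1, 2, 2, 0, 1, 3, 0, 1, 0, 1, 0, 1, 0, 1, 1, 1]

sorted suffixes:
  #0 SA[0]=5  'aaegagcecadbagb'
  #1 SA[1]=0  'abagdaaegagcecadbagb'
  #2 SA[2]=14  'adbagb'
  #3 SA[3]=6  'aegagcecadbagb'
  #4 SA[4]=17  'agb'
  #5 SA[5]=9  'agcecadbagb'
  #6 SA[6]=2  'agdaaegagcecadbagb'
  #7 SA[7]=19  'b'
  #8 SA[8]=16  'bagb'
  #9 SA[9]=1  'bagdaaegagcecadbagb'
  #10 SA[10]=13  'cadbagb'
  #11 SA[11]=11  'cecadbagb'
  #12 SA[12]=4  'daaegagcecadbagb'
  #13 SA[13]=15  'dbagb'
  #14 SA[14]=12  'ecadbagb'
  #15 SA[15]=7  'egagcecadbagb'
  #16 SA[16]=8  'gagcecadbagb'
  #17 SA[17]=18  'gb'
  #18 SA[18]=10  'gcecadbagb'
  #19 SA[19]=3  'gdaaegagcecadbagb'

SA = [5, 0, 14, 6, 17, 9, 2, 19, 16, 1, 13, 11, 4, 15, 12, 7, 8, 18, 10, 3]
i: (SA[i-1],SA[i]) lcp shared
  1: (5,0) 1 'a'
  2: (0,14) 1 'a'
  3: (14,6) 1 'a'
  4: (6,17) 1 'a'
  5: (17,9) 2 'ag'
  6: (9,2) 2 'ag'
  7: (2,19) 0 ''
  8: (19,16) 1 'b'
  9: (16,1) 3 'bag'
  10: (1,13) 0 ''
  11: (13,11) 1 'c'
  12: (11,4) 0 ''
  13: (4,15) 1 'd'
  14: (15,12) 0 ''
  15: (12,7) 1 'e'
  16: (7,8) 0 ''
  17: (8,18) 1 'g'
  18: (18,10) 1 'g'
  19: (10,3) 1 'g'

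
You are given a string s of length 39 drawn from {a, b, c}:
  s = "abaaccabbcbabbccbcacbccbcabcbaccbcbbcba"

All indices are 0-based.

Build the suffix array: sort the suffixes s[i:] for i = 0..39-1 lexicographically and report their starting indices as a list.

sorted suffixes:
  #0 SA[0]=38  'a'
  #1 SA[1]=2  'aaccabbcbabbccbcacbccbcabcbaccbcbbcba'
  #2 SA[2]=0  'abaaccabbcbabbccbcacbccbcabcbaccbcbbcba'
  #3 SA[3]=6  'abbcbabbccbcacbccbcabcbaccbcbbcba'
  #4 SA[4]=11  'abbccbcacbccbcabcbaccbcbbcba'
  #5 SA[5]=25  'abcbaccbcbbcba'
  #6 SA[6]=18  'acbccbcabcbaccbcbbcba'
  #7 SA[7]=3  'accabbcbabbccbcacbccbcabcbaccbcbbcba'
  #8 SA[8]=29  'accbcbbcba'
  #9 SA[9]=37  'ba'
  #10 SA[10]=1  'baaccabbcbabbccbcacbccbcabcbaccbcbbcba'
  #11 SA[11]=10  'babbccbcacbccbcabcbaccbcbbcba'
  #12 SA[12]=28  'baccbcbbcba'
  #13 SA[13]=34  'bbcba'
  #14 SA[14]=7  'bbcbabbccbcacbccbcabcbaccbcbbcba'
  #15 SA[15]=12  'bbccbcacbccbcabcbaccbcbbcba'
  #16 SA[16]=23  'bcabcbaccbcbbcba'
  #17 SA[17]=16  'bcacbccbcabcbaccbcbbcba'
  #18 SA[18]=35  'bcba'
  #19 SA[19]=8  'bcbabbccbcacbccbcabcbaccbcbbcba'
  #20 SA[20]=26  'bcbaccbcbbcba'
  #21 SA[21]=32  'bcbbcba'
  #22 SA[22]=20  'bccbcabcbaccbcbbcba'
  #23 SA[23]=13  'bccbcacbccbcabcbaccbcbbcba'
  #24 SA[24]=5  'cabbcbabbccbcacbccbcabcbaccbcbbcba'
  #25 SA[25]=24  'cabcbaccbcbbcba'
  #26 SA[26]=17  'cacbccbcabcbaccbcbbcba'
  #27 SA[27]=36  'cba'
  #28 SA[28]=9  'cbabbccbcacbccbcabcbaccbcbbcba'
  #29 SA[29]=27  'cbaccbcbbcba'
  #30 SA[30]=33  'cbbcba'
  #31 SA[31]=22  'cbcabcbaccbcbbcba'
  #32 SA[32]=15  'cbcacbccbcabcbaccbcbbcba'
  #33 SA[33]=31  'cbcbbcba'
  #34 SA[34]=19  'cbccbcabcbaccbcbbcba'
  #35 SA[35]=4  'ccabbcbabbccbcacbccbcabcbaccbcbbcba'
  #36 SA[36]=21  'ccbcabcbaccbcbbcba'
  #37 SA[37]=14  'ccbcacbccbcabcbaccbcbbcba'
  #38 SA[38]=30  'ccbcbbcba'

[38, 2, 0, 6, 11, 25, 18, 3, 29, 37, 1, 10, 28, 34, 7, 12, 23, 16, 35, 8, 26, 32, 20, 13, 5, 24, 17, 36, 9, 27, 33, 22, 15, 31, 19, 4, 21, 14, 30]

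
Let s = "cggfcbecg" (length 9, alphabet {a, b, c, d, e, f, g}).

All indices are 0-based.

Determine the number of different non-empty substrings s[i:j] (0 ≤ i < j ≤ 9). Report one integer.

sorted suffixes:
  #0 SA[0]=5  'becg'
  #1 SA[1]=4  'cbecg'
  #2 SA[2]=7  'cg'
  #3 SA[3]=0  'cggfcbecg'
  #4 SA[4]=6  'ecg'
  #5 SA[5]=3  'fcbecg'
  #6 SA[6]=8  'g'
  #7 SA[7]=2  'gfcbecg'
  #8 SA[8]=1  'ggfcbecg'

SA = [5, 4, 7, 0, 6, 3, 8, 2, 1]
[i] adj suffixes → lcp
  [1] 5/4 → 0 ('')
  [2] 4/7 → 1 ('c')
  [3] 7/0 → 2 ('cg')
  [4] 0/6 → 0 ('')
  [5] 6/3 → 0 ('')
  [6] 3/8 → 0 ('')
  [7] 8/2 → 1 ('g')
  [8] 2/1 → 1 ('g')

n(n+1)/2 = 9·10/2 = 45
Σ LCP = 0 + 0 + 1 + 2 + 0 + 0 + 0 + 1 + 1 = 5
distinct = 45 − 5 = 40

40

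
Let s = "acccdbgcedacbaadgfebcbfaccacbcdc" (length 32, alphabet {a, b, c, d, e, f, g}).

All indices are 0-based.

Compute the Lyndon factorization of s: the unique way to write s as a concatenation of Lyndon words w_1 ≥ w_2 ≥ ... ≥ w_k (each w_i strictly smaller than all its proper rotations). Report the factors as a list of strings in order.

["acccdbgced", "acb", "aadgfebcbfaccacbcdc"]

emit factor 1: 'acccdbgced' (i=0, period=10)
emit factor 2: 'acb' (i=10, period=3)
emit factor 3: 'aadgfebcbfaccacbcdc' (i=13, period=19)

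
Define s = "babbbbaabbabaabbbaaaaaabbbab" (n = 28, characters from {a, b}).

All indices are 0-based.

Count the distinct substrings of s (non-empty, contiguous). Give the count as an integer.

322

rank→(start, suffix):
  0 → (17, 'aaaaaabbbab')
  1 → (18, 'aaaaabbbab')
  2 → (19, 'aaaabbbab')
  3 → (20, 'aaabbbab')
  4 → (6, 'aabbabaabbbaaaaaabbbab')
  5 → (12, 'aabbbaaaaaabbbab')
  6 → (21, 'aabbbab')
  7 → (26, 'ab')
  8 → (10, 'abaabbbaaaaaabbbab')
  9 → (7, 'abbabaabbbaaaaaabbbab')
  10 → (13, 'abbbaaaaaabbbab')
  11 → (22, 'abbbab')
  12 → (1, 'abbbbaabbabaabbbaaaaaabbbab')
  13 → (27, 'b')
  14 → (16, 'baaaaaabbbab')
  15 → (5, 'baabbabaabbbaaaaaabbbab')
  16 → (11, 'baabbbaaaaaabbbab')
  17 → (25, 'bab')
  18 → (9, 'babaabbbaaaaaabbbab')
  19 → (0, 'babbbbaabbabaabbbaaaaaabbbab')
  20 → (15, 'bbaaaaaabbbab')
  21 → (4, 'bbaabbabaabbbaaaaaabbbab')
  22 → (24, 'bbab')
  23 → (8, 'bbabaabbbaaaaaabbbab')
  24 → (14, 'bbbaaaaaabbbab')
  25 → (3, 'bbbaabbabaabbbaaaaaabbbab')
  26 → (23, 'bbbab')
  27 → (2, 'bbbbaabbabaabbbaaaaaabbbab')

SA = [17, 18, 19, 20, 6, 12, 21, 26, 10, 7, 13, 22, 1, 27, 16, 5, 11, 25, 9, 0, 15, 4, 24, 8, 14, 3, 23, 2]
rank  pair      lcp
   1  s[17:],s[18:]  5  'aaaaa'
   2  s[18:],s[19:]  4  'aaaa'
   3  s[19:],s[20:]  3  'aaa'
   4  s[20:],s[6:]  2  'aa'
   5  s[6:],s[12:]  4  'aabb'
   6  s[12:],s[21:]  6  'aabbba'
   7  s[21:],s[26:]  1  'a'
   8  s[26:],s[10:]  2  'ab'
   9  s[10:],s[7:]  2  'ab'
  10  s[7:],s[13:]  3  'abb'
  11  s[13:],s[22:]  5  'abbba'
  12  s[22:],s[1:]  4  'abbb'
  13  s[1:],s[27:]  0  ''
  14  s[27:],s[16:]  1  'b'
  15  s[16:],s[5:]  3  'baa'
  16  s[5:],s[11:]  5  'baabb'
  17  s[11:],s[25:]  2  'ba'
  18  s[25:],s[9:]  3  'bab'
  19  s[9:],s[0:]  3  'bab'
  20  s[0:],s[15:]  1  'b'
  21  s[15:],s[4:]  4  'bbaa'
  22  s[4:],s[24:]  3  'bba'
  23  s[24:],s[8:]  4  'bbab'
  24  s[8:],s[14:]  2  'bb'
  25  s[14:],s[3:]  5  'bbbaa'
  26  s[3:],s[23:]  4  'bbba'
  27  s[23:],s[2:]  3  'bbb'

n(n+1)/2 = 28·29/2 = 406
Σ LCP = 0 + 5 + 4 + 3 + 2 + 4 + 6 + 1 + 2 + 2 + 3 + 5 + 4 + 0 + 1 + 3 + 5 + 2 + 3 + 3 + 1 + 4 + 3 + 4 + 2 + 5 + 4 + 3 = 84
distinct = 406 − 84 = 322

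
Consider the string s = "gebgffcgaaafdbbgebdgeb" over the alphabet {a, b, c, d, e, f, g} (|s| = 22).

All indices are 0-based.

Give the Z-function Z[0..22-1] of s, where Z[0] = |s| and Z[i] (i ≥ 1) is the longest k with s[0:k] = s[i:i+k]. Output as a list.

Z[0]=22
i=1: fresh scan; Z[1]=0
i=2: fresh scan; Z[2]=0
i=3: fresh scan; Z[3]=1 scan→box=[3,4)
i=4: fresh scan; Z[4]=0
i=5: fresh scan; Z[5]=0
i=6: fresh scan; Z[6]=0
i=7: fresh scan; Z[7]=1 scan→box=[7,8)
i=8: fresh scan; Z[8]=0
i=9: fresh scan; Z[9]=0
i=10: fresh scan; Z[10]=0
i=11: fresh scan; Z[11]=0
i=12: fresh scan; Z[12]=0
i=13: fresh scan; Z[13]=0
i=14: fresh scan; Z[14]=0
i=15: fresh scan; Z[15]=3 scan→box=[15,18)
i=16: min(r-i=2, Z[1]=0)=0; Z[16]=0
i=17: min(r-i=1, Z[2]=0)=0; Z[17]=0
i=18: fresh scan; Z[18]=0
i=19: fresh scan; Z[19]=3 scan→box=[19,22)
i=20: min(r-i=2, Z[1]=0)=0; Z[20]=0
i=21: min(r-i=1, Z[2]=0)=0; Z[21]=0

[22, 0, 0, 1, 0, 0, 0, 1, 0, 0, 0, 0, 0, 0, 0, 3, 0, 0, 0, 3, 0, 0]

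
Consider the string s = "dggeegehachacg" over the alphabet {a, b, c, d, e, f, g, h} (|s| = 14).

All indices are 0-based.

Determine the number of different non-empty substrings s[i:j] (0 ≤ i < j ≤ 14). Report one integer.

sorted suffixes:
  #0 SA[0]=11  'acg'
  #1 SA[1]=8  'achacg'
  #2 SA[2]=12  'cg'
  #3 SA[3]=9  'chacg'
  #4 SA[4]=0  'dggeegehachacg'
  #5 SA[5]=3  'eegehachacg'
  #6 SA[6]=4  'egehachacg'
  #7 SA[7]=6  'ehachacg'
  #8 SA[8]=13  'g'
  #9 SA[9]=2  'geegehachacg'
  #10 SA[10]=5  'gehachacg'
  #11 SA[11]=1  'ggeegehachacg'
  #12 SA[12]=10  'hacg'
  #13 SA[13]=7  'hachacg'

SA = [11, 8, 12, 9, 0, 3, 4, 6, 13, 2, 5, 1, 10, 7]
rank  pair      lcp
   1  s[11:],s[8:]  2  'ac'
   2  s[8:],s[12:]  0  ''
   3  s[12:],s[9:]  1  'c'
   4  s[9:],s[0:]  0  ''
   5  s[0:],s[3:]  0  ''
   6  s[3:],s[4:]  1  'e'
   7  s[4:],s[6:]  1  'e'
   8  s[6:],s[13:]  0  ''
   9  s[13:],s[2:]  1  'g'
  10  s[2:],s[5:]  2  'ge'
  11  s[5:],s[1:]  1  'g'
  12  s[1:],s[10:]  0  ''
  13  s[10:],s[7:]  3  'hac'

n(n+1)/2 = 14·15/2 = 105
Σ LCP = 0 + 2 + 0 + 1 + 0 + 0 + 1 + 1 + 0 + 1 + 2 + 1 + 0 + 3 = 12
distinct = 105 − 12 = 93

93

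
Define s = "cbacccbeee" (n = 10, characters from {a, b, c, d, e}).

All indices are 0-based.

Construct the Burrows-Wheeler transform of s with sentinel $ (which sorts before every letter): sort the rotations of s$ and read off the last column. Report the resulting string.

ebcc$ccaeeb

rank  rotation     last
    0  $cbacccbeee  e
    1  acccbeee$cb  b
    2  bacccbeee$c  c
    3  beee$cbaccc  c
    4  cbacccbeee$  $
    5  cbeee$cbacc  c
    6  ccbeee$cbac  c
    7  cccbeee$cba  a
    8  e$cbacccbee  e
    9  ee$cbacccbe  e
   10  eee$cbacccb  b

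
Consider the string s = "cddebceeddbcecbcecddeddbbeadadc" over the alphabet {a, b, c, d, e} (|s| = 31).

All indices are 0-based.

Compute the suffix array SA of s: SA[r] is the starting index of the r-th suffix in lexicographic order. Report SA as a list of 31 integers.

sorted suffixes:
  #0 SA[0]=26  'adadc'
  #1 SA[1]=28  'adc'
  #2 SA[2]=23  'bbeadadc'
  #3 SA[3]=10  'bcecbcecddeddbbeadadc'
  #4 SA[4]=14  'bcecddeddbbeadadc'
  #5 SA[5]=4  'bceeddbcecbcecddeddbbeadadc'
  #6 SA[6]=24  'beadadc'
  #7 SA[7]=30  'c'
  #8 SA[8]=13  'cbcecddeddbbeadadc'
  #9 SA[9]=0  'cddebceeddbcecbcecddeddbbeadadc'
  #10 SA[10]=17  'cddeddbbeadadc'
  #11 SA[11]=11  'cecbcecddeddbbeadadc'
  #12 SA[12]=15  'cecddeddbbeadadc'
  #13 SA[13]=5  'ceeddbcecbcecddeddbbeadadc'
  #14 SA[14]=27  'dadc'
  #15 SA[15]=22  'dbbeadadc'
  #16 SA[16]=9  'dbcecbcecddeddbbeadadc'
  #17 SA[17]=29  'dc'
  #18 SA[18]=21  'ddbbeadadc'
  #19 SA[19]=8  'ddbcecbcecddeddbbeadadc'
  #20 SA[20]=1  'ddebceeddbcecbcecddeddbbeadadc'
  #21 SA[21]=18  'ddeddbbeadadc'
  #22 SA[22]=2  'debceeddbcecbcecddeddbbeadadc'
  #23 SA[23]=19  'deddbbeadadc'
  #24 SA[24]=25  'eadadc'
  #25 SA[25]=3  'ebceeddbcecbcecddeddbbeadadc'
  #26 SA[26]=12  'ecbcecddeddbbeadadc'
  #27 SA[27]=16  'ecddeddbbeadadc'
  #28 SA[28]=20  'eddbbeadadc'
  #29 SA[29]=7  'eddbcecbcecddeddbbeadadc'
  #30 SA[30]=6  'eeddbcecbcecddeddbbeadadc'

[26, 28, 23, 10, 14, 4, 24, 30, 13, 0, 17, 11, 15, 5, 27, 22, 9, 29, 21, 8, 1, 18, 2, 19, 25, 3, 12, 16, 20, 7, 6]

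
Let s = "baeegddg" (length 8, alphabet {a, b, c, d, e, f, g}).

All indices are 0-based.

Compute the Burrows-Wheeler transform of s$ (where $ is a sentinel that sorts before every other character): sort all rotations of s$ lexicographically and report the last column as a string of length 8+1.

rank  rotation   last
    0  $baeegddg  g
    1  aeegddg$b  b
    2  baeegddg$  $
    3  ddg$baeeg  g
    4  dg$baeegd  d
    5  eegddg$ba  a
    6  egddg$bae  e
    7  g$baeegdd  d
    8  gddg$baee  e

gb$gdaede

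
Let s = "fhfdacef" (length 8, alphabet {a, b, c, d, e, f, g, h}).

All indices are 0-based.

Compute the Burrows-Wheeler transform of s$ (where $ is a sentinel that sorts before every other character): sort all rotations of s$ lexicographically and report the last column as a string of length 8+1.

rank  rotation   last
    0  $fhfdacef  f
    1  acef$fhfd  d
    2  cef$fhfda  a
    3  dacef$fhf  f
    4  ef$fhfdac  c
    5  f$fhfdace  e
    6  fdacef$fh  h
    7  fhfdacef$  $
    8  hfdacef$f  f

fdafceh$f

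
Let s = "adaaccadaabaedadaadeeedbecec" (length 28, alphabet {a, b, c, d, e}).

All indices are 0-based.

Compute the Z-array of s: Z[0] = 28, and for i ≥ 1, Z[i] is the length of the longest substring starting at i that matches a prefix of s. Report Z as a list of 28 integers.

Z[0]=28
i=1: outside box; Z[1]=0
i=2: outside box; Z[2]=1 grow→box=[2,3)
i=3: outside box; Z[3]=1 grow→box=[3,4)
i=4: outside box; Z[4]=0
i=5: outside box; Z[5]=0
i=6: outside box; Z[6]=4 grow→box=[6,10)
i=7: min(r-i=3, Z[1]=0)=0; Z[7]=0
i=8: min(r-i=2, Z[2]=1)=1; Z[8]=1
i=9: min(r-i=1, Z[3]=1)=1; Z[9]=1
i=10: outside box; Z[10]=0
i=11: outside box; Z[11]=1 grow→box=[11,12)
i=12: outside box; Z[12]=0
i=13: outside box; Z[13]=0
i=14: outside box; Z[14]=4 grow→box=[14,18)
i=15: min(r-i=3, Z[1]=0)=0; Z[15]=0
i=16: min(r-i=2, Z[2]=1)=1; Z[16]=1
i=17: min(r-i=1, Z[3]=1)=1; Z[17]=2 grow→box=[17,19)
i=18: min(r-i=1, Z[1]=0)=0; Z[18]=0
i=19: outside box; Z[19]=0
i=20: outside box; Z[20]=0
i=21: outside box; Z[21]=0
i=22: outside box; Z[22]=0
i=23: outside box; Z[23]=0
i=24: outside box; Z[24]=0
i=25: outside box; Z[25]=0
i=26: outside box; Z[26]=0
i=27: outside box; Z[27]=0

[28, 0, 1, 1, 0, 0, 4, 0, 1, 1, 0, 1, 0, 0, 4, 0, 1, 2, 0, 0, 0, 0, 0, 0, 0, 0, 0, 0]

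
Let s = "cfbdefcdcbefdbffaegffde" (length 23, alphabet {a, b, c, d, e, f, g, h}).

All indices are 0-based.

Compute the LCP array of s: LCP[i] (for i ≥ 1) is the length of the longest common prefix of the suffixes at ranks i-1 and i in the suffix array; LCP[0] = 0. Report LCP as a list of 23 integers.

[0, 0, 1, 1, 0, 1, 1, 0, 1, 1, 2, 0, 1, 2, 1, 0, 1, 1, 1, 2, 1, 2, 0]

rank | idx | suffix
   0 |  16 | aegffde
   1 |   2 | bdefcdcbefdbffaegffde
   2 |   9 | befdbffaegffde
   3 |  13 | bffaegffde
   4 |   8 | cbefdbffaegffde
   5 |   6 | cdcbefdbffaegffde
   6 |   0 | cfbdefcdcbefdbffaegffde
   7 |  12 | dbffaegffde
   8 |   7 | dcbefdbffaegffde
   9 |  21 | de
  10 |   3 | defcdcbefdbffaegffde
  11 |  22 | e
  12 |   4 | efcdcbefdbffaegffde
  13 |  10 | efdbffaegffde
  14 |  17 | egffde
  15 |  15 | faegffde
  16 |   1 | fbdefcdcbefdbffaegffde
  17 |   5 | fcdcbefdbffaegffde
  18 |  11 | fdbffaegffde
  19 |  20 | fde
  20 |  14 | ffaegffde
  21 |  19 | ffde
  22 |  18 | gffde

SA = [16, 2, 9, 13, 8, 6, 0, 12, 7, 21, 3, 22, 4, 10, 17, 15, 1, 5, 11, 20, 14, 19, 18]
i: (SA[i-1],SA[i]) lcp shared
  1: (16,2) 0 ''
  2: (2,9) 1 'b'
  3: (9,13) 1 'b'
  4: (13,8) 0 ''
  5: (8,6) 1 'c'
  6: (6,0) 1 'c'
  7: (0,12) 0 ''
  8: (12,7) 1 'd'
  9: (7,21) 1 'd'
  10: (21,3) 2 'de'
  11: (3,22) 0 ''
  12: (22,4) 1 'e'
  13: (4,10) 2 'ef'
  14: (10,17) 1 'e'
  15: (17,15) 0 ''
  16: (15,1) 1 'f'
  17: (1,5) 1 'f'
  18: (5,11) 1 'f'
  19: (11,20) 2 'fd'
  20: (20,14) 1 'f'
  21: (14,19) 2 'ff'
  22: (19,18) 0 ''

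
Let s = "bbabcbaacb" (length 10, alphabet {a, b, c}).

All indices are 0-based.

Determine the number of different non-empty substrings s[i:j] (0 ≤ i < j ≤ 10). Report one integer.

46

sorted suffixes:
  #0 SA[0]=6  'aacb'
  #1 SA[1]=2  'abcbaacb'
  #2 SA[2]=7  'acb'
  #3 SA[3]=9  'b'
  #4 SA[4]=5  'baacb'
  #5 SA[5]=1  'babcbaacb'
  #6 SA[6]=0  'bbabcbaacb'
  #7 SA[7]=3  'bcbaacb'
  #8 SA[8]=8  'cb'
  #9 SA[9]=4  'cbaacb'

SA = [6, 2, 7, 9, 5, 1, 0, 3, 8, 4]
[i] adj suffixes → lcp
  [1] 6/2 → 1 ('a')
  [2] 2/7 → 1 ('a')
  [3] 7/9 → 0 ('')
  [4] 9/5 → 1 ('b')
  [5] 5/1 → 2 ('ba')
  [6] 1/0 → 1 ('b')
  [7] 0/3 → 1 ('b')
  [8] 3/8 → 0 ('')
  [9] 8/4 → 2 ('cb')

n(n+1)/2 = 10·11/2 = 55
Σ LCP = 0 + 1 + 1 + 0 + 1 + 2 + 1 + 1 + 0 + 2 = 9
distinct = 55 − 9 = 46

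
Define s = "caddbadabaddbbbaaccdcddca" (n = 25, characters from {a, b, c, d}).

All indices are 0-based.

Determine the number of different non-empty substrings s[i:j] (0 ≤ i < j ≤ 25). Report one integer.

289

rank→(start, suffix):
  0 → (24, 'a')
  1 → (15, 'aaccdcddca')
  2 → (7, 'abaddbbbaaccdcddca')
  3 → (16, 'accdcddca')
  4 → (5, 'adabaddbbbaaccdcddca')
  5 → (1, 'addbadabaddbbbaaccdcddca')
  6 → (9, 'addbbbaaccdcddca')
  7 → (14, 'baaccdcddca')
  8 → (4, 'badabaddbbbaaccdcddca')
  9 → (8, 'baddbbbaaccdcddca')
  10 → (13, 'bbaaccdcddca')
  11 → (12, 'bbbaaccdcddca')
  12 → (23, 'ca')
  13 → (0, 'caddbadabaddbbbaaccdcddca')
  14 → (17, 'ccdcddca')
  15 → (18, 'cdcddca')
  16 → (20, 'cddca')
  17 → (6, 'dabaddbbbaaccdcddca')
  18 → (3, 'dbadabaddbbbaaccdcddca')
  19 → (11, 'dbbbaaccdcddca')
  20 → (22, 'dca')
  21 → (19, 'dcddca')
  22 → (2, 'ddbadabaddbbbaaccdcddca')
  23 → (10, 'ddbbbaaccdcddca')
  24 → (21, 'ddca')

SA = [24, 15, 7, 16, 5, 1, 9, 14, 4, 8, 13, 12, 23, 0, 17, 18, 20, 6, 3, 11, 22, 19, 2, 10, 21]
rank  pair      lcp
   1  s[24:],s[15:]  1  'a'
   2  s[15:],s[7:]  1  'a'
   3  s[7:],s[16:]  1  'a'
   4  s[16:],s[5:]  1  'a'
   5  s[5:],s[1:]  2  'ad'
   6  s[1:],s[9:]  4  'addb'
   7  s[9:],s[14:]  0  ''
   8  s[14:],s[4:]  2  'ba'
   9  s[4:],s[8:]  3  'bad'
  10  s[8:],s[13:]  1  'b'
  11  s[13:],s[12:]  2  'bb'
  12  s[12:],s[23:]  0  ''
  13  s[23:],s[0:]  2  'ca'
  14  s[0:],s[17:]  1  'c'
  15  s[17:],s[18:]  1  'c'
  16  s[18:],s[20:]  2  'cd'
  17  s[20:],s[6:]  0  ''
  18  s[6:],s[3:]  1  'd'
  19  s[3:],s[11:]  2  'db'
  20  s[11:],s[22:]  1  'd'
  21  s[22:],s[19:]  2  'dc'
  22  s[19:],s[2:]  1  'd'
  23  s[2:],s[10:]  3  'ddb'
  24  s[10:],s[21:]  2  'dd'

n(n+1)/2 = 25·26/2 = 325
Σ LCP = 0 + 1 + 1 + 1 + 1 + 2 + 4 + 0 + 2 + 3 + 1 + 2 + 0 + 2 + 1 + 1 + 2 + 0 + 1 + 2 + 1 + 2 + 1 + 3 + 2 = 36
distinct = 325 − 36 = 289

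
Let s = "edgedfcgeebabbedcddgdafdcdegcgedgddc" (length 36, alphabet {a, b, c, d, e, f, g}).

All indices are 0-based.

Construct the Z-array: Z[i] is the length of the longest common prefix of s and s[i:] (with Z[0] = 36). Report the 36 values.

[36, 0, 0, 2, 0, 0, 0, 0, 1, 1, 0, 0, 0, 0, 2, 0, 0, 0, 0, 0, 0, 0, 0, 0, 0, 0, 1, 0, 0, 0, 3, 0, 0, 0, 0, 0]

Z[0]=36
i=1: fresh scan; Z[1]=0
i=2: fresh scan; Z[2]=0
i=3: fresh scan; Z[3]=2 scan→box=[3,5)
i=4: min(r-i=1, Z[1]=0)=0; Z[4]=0
i=5: fresh scan; Z[5]=0
i=6: fresh scan; Z[6]=0
i=7: fresh scan; Z[7]=0
i=8: fresh scan; Z[8]=1 scan→box=[8,9)
i=9: fresh scan; Z[9]=1 scan→box=[9,10)
i=10: fresh scan; Z[10]=0
i=11: fresh scan; Z[11]=0
i=12: fresh scan; Z[12]=0
i=13: fresh scan; Z[13]=0
i=14: fresh scan; Z[14]=2 scan→box=[14,16)
i=15: min(r-i=1, Z[1]=0)=0; Z[15]=0
i=16: fresh scan; Z[16]=0
i=17: fresh scan; Z[17]=0
i=18: fresh scan; Z[18]=0
i=19: fresh scan; Z[19]=0
i=20: fresh scan; Z[20]=0
i=21: fresh scan; Z[21]=0
i=22: fresh scan; Z[22]=0
i=23: fresh scan; Z[23]=0
i=24: fresh scan; Z[24]=0
i=25: fresh scan; Z[25]=0
i=26: fresh scan; Z[26]=1 scan→box=[26,27)
i=27: fresh scan; Z[27]=0
i=28: fresh scan; Z[28]=0
i=29: fresh scan; Z[29]=0
i=30: fresh scan; Z[30]=3 scan→box=[30,33)
i=31: min(r-i=2, Z[1]=0)=0; Z[31]=0
i=32: min(r-i=1, Z[2]=0)=0; Z[32]=0
i=33: fresh scan; Z[33]=0
i=34: fresh scan; Z[34]=0
i=35: fresh scan; Z[35]=0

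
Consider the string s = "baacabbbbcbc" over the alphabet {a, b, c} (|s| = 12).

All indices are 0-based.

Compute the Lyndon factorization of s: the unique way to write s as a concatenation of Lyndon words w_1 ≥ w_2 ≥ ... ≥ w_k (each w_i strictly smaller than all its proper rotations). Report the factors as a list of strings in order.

["b", "aacabbbbcbc"]

emit factor 1: 'b' (i=0, period=1)
emit factor 2: 'aacabbbbcbc' (i=1, period=11)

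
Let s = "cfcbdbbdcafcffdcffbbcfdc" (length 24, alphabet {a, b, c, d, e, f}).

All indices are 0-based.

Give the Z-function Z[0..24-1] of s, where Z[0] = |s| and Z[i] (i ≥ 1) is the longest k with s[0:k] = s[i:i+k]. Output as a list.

[24, 0, 1, 0, 0, 0, 0, 0, 1, 0, 0, 2, 0, 0, 0, 2, 0, 0, 0, 0, 2, 0, 0, 1]

Z[0]=24
i=1: i≥r, start 0; Z[1]=0
i=2: i≥r, start 0; Z[2]=1 grow→box=[2,3)
i=3: i≥r, start 0; Z[3]=0
i=4: i≥r, start 0; Z[4]=0
i=5: i≥r, start 0; Z[5]=0
i=6: i≥r, start 0; Z[6]=0
i=7: i≥r, start 0; Z[7]=0
i=8: i≥r, start 0; Z[8]=1 grow→box=[8,9)
i=9: i≥r, start 0; Z[9]=0
i=10: i≥r, start 0; Z[10]=0
i=11: i≥r, start 0; Z[11]=2 grow→box=[11,13)
i=12: min(r-i=1, Z[1]=0)=0; Z[12]=0
i=13: i≥r, start 0; Z[13]=0
i=14: i≥r, start 0; Z[14]=0
i=15: i≥r, start 0; Z[15]=2 grow→box=[15,17)
i=16: min(r-i=1, Z[1]=0)=0; Z[16]=0
i=17: i≥r, start 0; Z[17]=0
i=18: i≥r, start 0; Z[18]=0
i=19: i≥r, start 0; Z[19]=0
i=20: i≥r, start 0; Z[20]=2 grow→box=[20,22)
i=21: min(r-i=1, Z[1]=0)=0; Z[21]=0
i=22: i≥r, start 0; Z[22]=0
i=23: i≥r, start 0; Z[23]=1 grow→box=[23,24)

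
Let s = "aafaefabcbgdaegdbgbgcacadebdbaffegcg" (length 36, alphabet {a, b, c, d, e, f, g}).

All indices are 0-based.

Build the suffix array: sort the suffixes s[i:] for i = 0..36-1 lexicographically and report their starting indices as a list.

[0, 6, 21, 23, 3, 12, 1, 29, 28, 7, 26, 16, 18, 9, 20, 22, 8, 34, 11, 27, 15, 24, 25, 4, 32, 13, 5, 2, 31, 30, 35, 17, 19, 33, 10, 14]

rank | idx | suffix
   0 |   0 | aafaefabcbgdaegdbgbgcacadebdbaffegcg
   1 |   6 | abcbgdaegdbgbgcacadebdbaffegcg
   2 |  21 | acadebdbaffegcg
   3 |  23 | adebdbaffegcg
   4 |   3 | aefabcbgdaegdbgbgcacadebdbaffegcg
   5 |  12 | aegdbgbgcacadebdbaffegcg
   6 |   1 | afaefabcbgdaegdbgbgcacadebdbaffegcg
   7 |  29 | affegcg
   8 |  28 | baffegcg
   9 |   7 | bcbgdaegdbgbgcacadebdbaffegcg
  10 |  26 | bdbaffegcg
  11 |  16 | bgbgcacadebdbaffegcg
  12 |  18 | bgcacadebdbaffegcg
  13 |   9 | bgdaegdbgbgcacadebdbaffegcg
  14 |  20 | cacadebdbaffegcg
  15 |  22 | cadebdbaffegcg
  16 |   8 | cbgdaegdbgbgcacadebdbaffegcg
  17 |  34 | cg
  18 |  11 | daegdbgbgcacadebdbaffegcg
  19 |  27 | dbaffegcg
  20 |  15 | dbgbgcacadebdbaffegcg
  21 |  24 | debdbaffegcg
  22 |  25 | ebdbaffegcg
  23 |   4 | efabcbgdaegdbgbgcacadebdbaffegcg
  24 |  32 | egcg
  25 |  13 | egdbgbgcacadebdbaffegcg
  26 |   5 | fabcbgdaegdbgbgcacadebdbaffegcg
  27 |   2 | faefabcbgdaegdbgbgcacadebdbaffegcg
  28 |  31 | fegcg
  29 |  30 | ffegcg
  30 |  35 | g
  31 |  17 | gbgcacadebdbaffegcg
  32 |  19 | gcacadebdbaffegcg
  33 |  33 | gcg
  34 |  10 | gdaegdbgbgcacadebdbaffegcg
  35 |  14 | gdbgbgcacadebdbaffegcg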